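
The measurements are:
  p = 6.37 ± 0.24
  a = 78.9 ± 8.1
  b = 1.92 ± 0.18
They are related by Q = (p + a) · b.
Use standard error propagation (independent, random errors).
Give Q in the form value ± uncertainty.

164 ± 21.9

Let u = p + a = 85.3. δu = √(δp² + δa²) = √(0.0576 + 65.6) = 8.10, so δu/u = 0.0950.
Q is then a monomial in u, b:
δQ/Q = √((δu/u)² + (1·δb/b)²) = √(0.00903 + 0.00879) = 0.133
Q = 164, so δQ = 0.133 × 164 = 21.9.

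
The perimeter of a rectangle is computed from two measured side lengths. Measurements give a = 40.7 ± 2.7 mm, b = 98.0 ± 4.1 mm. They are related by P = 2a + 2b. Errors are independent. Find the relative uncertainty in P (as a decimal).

Absolute uncertainties add in quadrature for a linear combination:
  (2·δa)² = 29.2;  (2·δb)² = 67.2
δP = √(96.4) = 9.82 mm
P = 277 mm, so δP/P = 9.82/277 = 0.0354.

0.0354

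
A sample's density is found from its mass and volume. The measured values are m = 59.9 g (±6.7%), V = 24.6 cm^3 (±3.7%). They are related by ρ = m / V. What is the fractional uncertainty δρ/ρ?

Products/powers → add relative errors in quadrature, weighted by exponent:
  (1·δm/m)² = (1×0.0670)² = 0.00449;  (-1·δV/V)² = (-1×0.0370)² = 0.00137
δρ/ρ = √(0.00586) = 0.0765

0.0765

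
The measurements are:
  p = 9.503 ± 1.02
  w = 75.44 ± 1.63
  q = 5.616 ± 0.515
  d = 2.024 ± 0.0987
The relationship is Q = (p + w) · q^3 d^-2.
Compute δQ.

Let u = p + w = 84.94. δu = √(δp² + δw²) = √(1.04 + 2.66) = 1.92, so δu/u = 0.0226.
Q is then a monomial in u, q, d:
δQ/Q = √((δu/u)² + (3·δq/q)² + (-2·δd/d)²) = √(0.000512 + 0.0757 + 0.00951) = 0.293
Q = 3673, so δQ = 0.293 × 3673 = 1080.

1080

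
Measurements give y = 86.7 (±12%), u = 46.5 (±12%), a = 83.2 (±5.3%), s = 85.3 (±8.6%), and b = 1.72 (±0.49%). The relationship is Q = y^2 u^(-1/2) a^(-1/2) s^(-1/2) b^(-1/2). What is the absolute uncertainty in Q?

2.52

For a monomial Q ∝ y^2, u^(-1/2), a^(-1/2), s^(-1/2), b^(-1/2), fractional errors add in quadrature:
  (2·δy/y)² = (2×0.120)² = 0.0576;  (−½·δu/u)² = (-0.5×0.120)² = 0.00360;  (−½·δa/a)² = (-0.5×0.0530)² = 0.000702;  (−½·δs/s)² = (-0.5×0.0860)² = 0.00185;  (−½·δb/b)² = (-0.5×0.00490)² = 6e-06
δQ/Q = √(0.0638) = 0.253
Q = 9.98, so δQ = 0.253 × 9.98 = 2.52.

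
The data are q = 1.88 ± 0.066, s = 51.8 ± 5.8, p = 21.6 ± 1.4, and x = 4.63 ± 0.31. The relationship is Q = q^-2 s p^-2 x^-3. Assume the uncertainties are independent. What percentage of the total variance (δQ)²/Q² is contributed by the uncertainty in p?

(δQ/Q)² = (-2·δq/q)² + (1·δs/s)² + (-2·δp/p)² + (-3·δx/x)²
  q term: (-2×0.0351)² = 0.00493
  s term: (1×0.112)² = 0.0125
  p term: (-2×0.0648)² = 0.0168
  x term: (-3×0.0670)² = 0.0403
Total = 0.0746. Share from p = 0.0168/0.0746 = 0.225.

22.5%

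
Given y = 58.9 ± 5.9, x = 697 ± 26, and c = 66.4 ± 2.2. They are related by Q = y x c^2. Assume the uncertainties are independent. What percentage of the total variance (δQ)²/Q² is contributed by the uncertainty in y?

63.4%

(δQ/Q)² = (1·δy/y)² + (1·δx/x)² + (2·δc/c)²
  y term: (1×0.100)² = 0.0100
  x term: (1×0.0373)² = 0.00139
  c term: (2×0.0331)² = 0.00439
Total = 0.0158. Share from y = 0.0100/0.0158 = 0.634.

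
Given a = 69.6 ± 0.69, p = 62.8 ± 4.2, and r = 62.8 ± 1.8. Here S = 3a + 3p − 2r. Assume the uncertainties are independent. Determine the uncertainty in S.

13.3

For a sum/difference, combine absolute errors in quadrature:
  (3·δa)² = 4.28;  (3·δp)² = 159;  (2·δr)² = 13.0
δS = √(176) = 13.3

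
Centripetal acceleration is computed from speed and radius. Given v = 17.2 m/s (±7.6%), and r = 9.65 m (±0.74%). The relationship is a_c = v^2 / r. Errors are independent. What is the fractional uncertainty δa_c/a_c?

Since a_c is a product/quotient, work with relative uncertainties:
  (2·δv/v)² = (2×0.0760)² = 0.0231;  (-1·δr/r)² = (-1×0.00740)² = 5.48e-05
δa_c/a_c = √(0.0232) = 0.152

0.152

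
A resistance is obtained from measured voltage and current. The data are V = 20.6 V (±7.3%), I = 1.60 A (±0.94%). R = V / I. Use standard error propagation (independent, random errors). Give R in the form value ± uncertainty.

12.9 ± 0.948 Ω

Each factor contributes (exponent × relative error)² to (δR/R)²:
  (1·δV/V)² = (1×0.0730)² = 0.00533;  (-1·δI/I)² = (-1×0.00940)² = 8.84e-05
δR/R = √(0.00542) = 0.0736
R = 12.9 Ω, so δR = 0.0736 × 12.9 = 0.948 Ω.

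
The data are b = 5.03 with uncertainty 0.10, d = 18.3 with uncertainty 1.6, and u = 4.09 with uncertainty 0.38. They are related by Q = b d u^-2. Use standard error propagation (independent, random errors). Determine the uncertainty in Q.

Each factor contributes (exponent × relative error)² to (δQ/Q)²:
  (1·δb/b)² = (1×0.0199)² = 0.000395;  (1·δd/d)² = (1×0.0874)² = 0.00764;  (-2·δu/u)² = (-2×0.0929)² = 0.0345
δQ/Q = √(0.0426) = 0.206
Q = 5.50, so δQ = 0.206 × 5.50 = 1.14.

1.14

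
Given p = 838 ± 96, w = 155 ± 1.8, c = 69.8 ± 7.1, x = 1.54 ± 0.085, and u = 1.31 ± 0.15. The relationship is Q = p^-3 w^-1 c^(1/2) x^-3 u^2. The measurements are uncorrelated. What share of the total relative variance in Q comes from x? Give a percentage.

(δQ/Q)² = (-3·δp/p)² + (-1·δw/w)² + (½·δc/c)² + (-3·δx/x)² + (2·δu/u)²
  p term: (-3×0.115)² = 0.118
  w term: (-1×0.0116)² = 0.000135
  c term: (0.5×0.102)² = 0.00259
  x term: (-3×0.0552)² = 0.0274
  u term: (2×0.115)² = 0.0524
Total = 0.201. Share from x = 0.0274/0.201 = 0.137.

13.7%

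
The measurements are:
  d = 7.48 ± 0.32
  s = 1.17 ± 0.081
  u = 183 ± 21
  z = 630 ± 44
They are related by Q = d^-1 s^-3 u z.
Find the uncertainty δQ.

2420

Q is a product of powers, so relative uncertainties combine in quadrature:
  (-1·δd/d)² = (-1×0.0428)² = 0.00183;  (-3·δs/s)² = (-3×0.0692)² = 0.0431;  (1·δu/u)² = (1×0.115)² = 0.0132;  (1·δz/z)² = (1×0.0698)² = 0.00488
δQ/Q = √(0.0630) = 0.251
Q = 9620, so δQ = 0.251 × 9620 = 2420.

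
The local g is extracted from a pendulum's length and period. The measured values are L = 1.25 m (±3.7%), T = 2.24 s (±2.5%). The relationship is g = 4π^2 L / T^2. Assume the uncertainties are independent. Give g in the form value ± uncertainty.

9.83 ± 0.612 m/s^2

For a monomial g ∝ L, T^-2, fractional errors add in quadrature:
  (1·δL/L)² = (1×0.0370)² = 0.00137;  (-2·δT/T)² = (-2×0.0250)² = 0.00250
δg/g = √(0.00387) = 0.0622
g = 9.83 m/s^2, so δg = 0.0622 × 9.83 = 0.612 m/s^2.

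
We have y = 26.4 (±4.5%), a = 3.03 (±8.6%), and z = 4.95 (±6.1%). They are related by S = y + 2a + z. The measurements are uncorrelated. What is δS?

1.33

Absolute uncertainties add in quadrature for a linear combination:
  (δy)² = 1.41;  (2·δa)² = 0.272;  (δz)² = 0.0912
δS = √(1.77) = 1.33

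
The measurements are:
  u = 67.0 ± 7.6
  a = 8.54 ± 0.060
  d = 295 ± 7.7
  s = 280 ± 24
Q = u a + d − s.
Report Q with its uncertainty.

587 ± 69.7

Let p = u·a = 572. δp/p = √((1·δu/u)² + (1·δa/a)²) = √(0.0129 + 4.94e-05) = 0.114, so δp = 65.0.
Q = p + d − s: δQ = √(δp² + δd² + δs²) = √(4230 + 59.3 + 576) = 69.7
Q = 587.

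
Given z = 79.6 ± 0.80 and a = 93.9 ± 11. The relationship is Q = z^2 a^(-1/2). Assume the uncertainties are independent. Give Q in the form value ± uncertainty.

654 ± 40.5

Q is a product of powers, so relative uncertainties combine in quadrature:
  (2·δz/z)² = (2×0.0101)² = 0.000404;  (−½·δa/a)² = (-0.5×0.117)² = 0.00343
δQ/Q = √(0.00383) = 0.0619
Q = 654, so δQ = 0.0619 × 654 = 40.5.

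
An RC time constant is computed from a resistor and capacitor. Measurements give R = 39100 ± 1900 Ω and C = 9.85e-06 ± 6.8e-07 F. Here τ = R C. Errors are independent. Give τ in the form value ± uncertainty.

Products/powers → add relative errors in quadrature, weighted by exponent:
  (1·δR/R)² = (1×0.0486)² = 0.00236;  (1·δC/C)² = (1×0.0690)² = 0.00477
δτ/τ = √(0.00713) = 0.0844
τ = 0.385 s, so δτ = 0.0844 × 0.385 = 0.0325 s.

0.385 ± 0.0325 s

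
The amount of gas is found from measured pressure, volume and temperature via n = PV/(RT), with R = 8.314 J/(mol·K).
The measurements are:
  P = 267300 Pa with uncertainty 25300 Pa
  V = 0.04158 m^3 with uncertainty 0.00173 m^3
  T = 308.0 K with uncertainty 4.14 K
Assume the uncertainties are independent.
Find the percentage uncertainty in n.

10.4%

For a monomial n ∝ P, V, T^-1, fractional errors add in quadrature:
  (1·δP/P)² = (1×0.0947)² = 0.00896;  (1·δV/V)² = (1×0.0416)² = 0.00173;  (-1·δT/T)² = (-1×0.0134)² = 0.000181
δn/n = √(0.0109) = 0.104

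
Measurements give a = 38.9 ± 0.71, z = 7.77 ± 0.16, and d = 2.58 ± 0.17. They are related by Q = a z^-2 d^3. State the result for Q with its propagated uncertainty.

Each factor contributes (exponent × relative error)² to (δQ/Q)²:
  (1·δa/a)² = (1×0.0183)² = 0.000333;  (-2·δz/z)² = (-2×0.0206)² = 0.00170;  (3·δd/d)² = (3×0.0659)² = 0.0391
δQ/Q = √(0.0411) = 0.203
Q = 11.1, so δQ = 0.203 × 11.1 = 2.24.

11.1 ± 2.24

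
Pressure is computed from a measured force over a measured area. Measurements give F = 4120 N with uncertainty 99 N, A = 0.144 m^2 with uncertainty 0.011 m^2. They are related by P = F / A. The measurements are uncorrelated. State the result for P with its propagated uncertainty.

Each factor contributes (exponent × relative error)² to (δP/P)²:
  (1·δF/F)² = (1×0.0240)² = 0.000577;  (-1·δA/A)² = (-1×0.0764)² = 0.00584
δP/P = √(0.00641) = 0.0801
P = 28600 Pa, so δP = 0.0801 × 28600 = 2290 Pa.

28600 ± 2290 Pa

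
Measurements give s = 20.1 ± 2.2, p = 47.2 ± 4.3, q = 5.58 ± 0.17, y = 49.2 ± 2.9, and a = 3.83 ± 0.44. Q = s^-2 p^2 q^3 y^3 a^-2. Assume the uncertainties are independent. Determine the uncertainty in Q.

Relative error in a monomial: (δQ/Q)² = Σ (nᵢ · δxᵢ/xᵢ)².
  (-2·δs/s)² = (-2×0.109)² = 0.0479;  (2·δp/p)² = (2×0.0911)² = 0.0332;  (3·δq/q)² = (3×0.0305)² = 0.00835;  (3·δy/y)² = (3×0.0589)² = 0.0313;  (-2·δa/a)² = (-2×0.115)² = 0.0528
δQ/Q = √(0.174) = 0.417
Q = 7.78e+06, so δQ = 0.417 × 7.78e+06 = 3.24e+06.

3.24e+06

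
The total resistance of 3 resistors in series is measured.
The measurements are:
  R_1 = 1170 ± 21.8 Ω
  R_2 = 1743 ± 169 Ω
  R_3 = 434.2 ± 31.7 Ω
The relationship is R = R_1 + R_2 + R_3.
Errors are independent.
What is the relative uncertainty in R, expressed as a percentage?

Each term contributes (cᵢ δxᵢ)² to (δR)²:
  (δR_1)² = 475;  (δR_2)² = 28600;  (δR_3)² = 1000
δR = √(30000) = 173 Ω
R = 3347 Ω, so δR/R = 173/3347 = 0.0518.

5.18%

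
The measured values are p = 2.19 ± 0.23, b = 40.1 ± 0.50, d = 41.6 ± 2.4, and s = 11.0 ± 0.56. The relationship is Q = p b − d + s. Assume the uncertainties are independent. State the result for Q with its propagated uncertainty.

57.2 ± 9.61

Let w = p·b = 87.8. δw/w = √((1·δp/p)² + (1·δb/b)²) = √(0.0110 + 0.000155) = 0.106, so δw = 9.29.
Q = w − d + s: δQ = √(δw² + δd² + δs²) = √(86.3 + 5.76 + 0.314) = 9.61
Q = 57.2.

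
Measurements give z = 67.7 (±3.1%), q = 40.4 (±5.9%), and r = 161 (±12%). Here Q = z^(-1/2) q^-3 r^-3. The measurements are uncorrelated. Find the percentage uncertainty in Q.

Each factor contributes (exponent × relative error)² to (δQ/Q)²:
  (−½·δz/z)² = (-0.5×0.0310)² = 0.000240;  (-3·δq/q)² = (-3×0.0590)² = 0.0313;  (-3·δr/r)² = (-3×0.120)² = 0.130
δQ/Q = √(0.161) = 0.401

40.1%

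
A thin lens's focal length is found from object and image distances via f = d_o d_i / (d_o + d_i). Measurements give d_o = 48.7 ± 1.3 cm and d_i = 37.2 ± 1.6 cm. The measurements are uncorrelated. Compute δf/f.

∂f/∂d_o = (d_i/(d_o+d_i))² = 0.188;  ∂f/∂d_i = (d_o/(d_o+d_i))² = 0.321
δf = √((∂f/∂d_o · δd_o)² + (∂f/∂d_i · δd_i)²) = √(0.0594 + 0.264) = 0.569 cm
f = 21.1 cm, so δf/f = 0.569/21.1 = 0.0270.

0.0270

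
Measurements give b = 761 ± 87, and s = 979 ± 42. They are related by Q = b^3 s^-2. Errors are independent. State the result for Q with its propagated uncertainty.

Products/powers → add relative errors in quadrature, weighted by exponent:
  (3·δb/b)² = (3×0.114)² = 0.118;  (-2·δs/s)² = (-2×0.0429)² = 0.00736
δQ/Q = √(0.125) = 0.354
Q = 460, so δQ = 0.354 × 460 = 163.

460 ± 163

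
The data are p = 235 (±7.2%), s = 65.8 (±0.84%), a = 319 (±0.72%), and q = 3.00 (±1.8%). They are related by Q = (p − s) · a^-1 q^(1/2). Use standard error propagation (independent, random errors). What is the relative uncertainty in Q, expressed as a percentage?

10.1%

Let u = p − s = 169. δu = √(δp² + δs²) = √(286 + 0.305) = 16.9, so δu/u = 0.100.
Q is then a monomial in u, a, q:
δQ/Q = √((δu/u)² + (-1·δa/a)² + (½·δq/q)²) = √(0.0100 + 5.18e-05 + 8.1e-05) = 0.101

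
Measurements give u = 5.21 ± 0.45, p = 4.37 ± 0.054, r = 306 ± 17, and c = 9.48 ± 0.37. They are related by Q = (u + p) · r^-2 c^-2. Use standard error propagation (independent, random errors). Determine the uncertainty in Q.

1.64e-07

Let w = u + p = 9.58. δw = √(δu² + δp²) = √(0.203 + 0.00292) = 0.453, so δw/w = 0.0473.
Q is then a monomial in w, r, c:
δQ/Q = √((δw/w)² + (-2·δr/r)² + (-2·δc/c)²) = √(0.00224 + 0.0123 + 0.00609) = 0.144
Q = 1.14e-06, so δQ = 0.144 × 1.14e-06 = 1.64e-07.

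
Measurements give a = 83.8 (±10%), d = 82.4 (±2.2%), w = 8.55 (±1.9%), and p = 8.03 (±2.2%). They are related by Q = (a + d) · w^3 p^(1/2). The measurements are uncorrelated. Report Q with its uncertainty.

Let u = a + d = 166. δu = √(δa² + δd²) = √(70.2 + 3.29) = 8.57, so δu/u = 0.0516.
Q is then a monomial in u, w, p:
δQ/Q = √((δu/u)² + (3·δw/w)² + (½·δp/p)²) = √(0.00266 + 0.00325 + 0.000121) = 0.0777
Q = 2.94e+05, so δQ = 0.0777 × 2.94e+05 = 22900.

(2.94 ± 0.229) × 10^5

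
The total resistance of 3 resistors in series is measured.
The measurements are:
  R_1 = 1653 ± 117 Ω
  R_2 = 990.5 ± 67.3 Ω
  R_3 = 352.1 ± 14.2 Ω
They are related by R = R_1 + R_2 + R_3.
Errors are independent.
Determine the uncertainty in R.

Absolute uncertainties add in quadrature for a linear combination:
  (δR_1)² = 13700;  (δR_2)² = 4530;  (δR_3)² = 202
δR = √(18400) = 136 Ω

136 Ω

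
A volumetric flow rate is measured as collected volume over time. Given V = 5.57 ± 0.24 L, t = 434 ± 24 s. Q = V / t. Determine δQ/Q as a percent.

7.01%

Q is a product of powers, so relative uncertainties combine in quadrature:
  (1·δV/V)² = (1×0.0431)² = 0.00186;  (-1·δt/t)² = (-1×0.0553)² = 0.00306
δQ/Q = √(0.00491) = 0.0701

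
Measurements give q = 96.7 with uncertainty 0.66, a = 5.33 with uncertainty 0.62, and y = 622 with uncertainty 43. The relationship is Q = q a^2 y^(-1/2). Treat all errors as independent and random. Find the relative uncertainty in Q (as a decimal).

0.235

Q is a product of powers, so relative uncertainties combine in quadrature:
  (1·δq/q)² = (1×0.00683)² = 4.66e-05;  (2·δa/a)² = (2×0.116)² = 0.0541;  (−½·δy/y)² = (-0.5×0.0691)² = 0.00119
δQ/Q = √(0.0554) = 0.235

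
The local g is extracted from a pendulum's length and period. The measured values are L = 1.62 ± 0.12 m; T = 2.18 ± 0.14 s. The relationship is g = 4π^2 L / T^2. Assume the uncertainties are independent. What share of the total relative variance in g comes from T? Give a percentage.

75.0%

(δg/g)² = (1·δL/L)² + (-2·δT/T)²
  L term: (1×0.0741)² = 0.00549
  T term: (-2×0.0642)² = 0.0165
Total = 0.0220. Share from T = 0.0165/0.0220 = 0.750.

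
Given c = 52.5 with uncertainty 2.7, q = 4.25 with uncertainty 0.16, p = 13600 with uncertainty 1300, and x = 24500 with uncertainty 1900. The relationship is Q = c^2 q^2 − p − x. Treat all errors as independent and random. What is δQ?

Let w = c^2·q^2 = 49800. δw/w = √((2·δc/c)² + (2·δq/q)²) = √(0.0106 + 0.00567) = 0.127, so δw = 6350.
Q = w − p − x: δQ = √(δw² + δp² + δx²) = √(4.03e+07 + 1.69e+06 + 3.61e+06) = 6750

6750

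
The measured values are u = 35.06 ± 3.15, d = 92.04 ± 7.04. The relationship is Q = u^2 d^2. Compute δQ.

Products/powers → add relative errors in quadrature, weighted by exponent:
  (2·δu/u)² = (2×0.0898)² = 0.0323;  (2·δd/d)² = (2×0.0765)² = 0.0234
δQ/Q = √(0.0557) = 0.236
Q = 1.041e+07, so δQ = 0.236 × 1.041e+07 = 2.46e+06.

2.46e+06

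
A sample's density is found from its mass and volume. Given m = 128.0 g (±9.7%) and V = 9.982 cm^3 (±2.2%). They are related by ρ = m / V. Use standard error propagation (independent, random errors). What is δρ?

1.28 g/cm^3

ρ is a product of powers, so relative uncertainties combine in quadrature:
  (1·δm/m)² = (1×0.0970)² = 0.00941;  (-1·δV/V)² = (-1×0.0220)² = 0.000484
δρ/ρ = √(0.00989) = 0.0995
ρ = 12.82 g/cm^3, so δρ = 0.0995 × 12.82 = 1.28 g/cm^3.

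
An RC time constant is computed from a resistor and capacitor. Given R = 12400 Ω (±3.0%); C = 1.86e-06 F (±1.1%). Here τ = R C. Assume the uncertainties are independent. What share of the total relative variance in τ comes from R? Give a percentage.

88.1%

(δτ/τ)² = (1·δR/R)² + (1·δC/C)²
  R term: (1×0.0300)² = 0.000900
  C term: (1×0.0110)² = 0.000121
Total = 0.00102. Share from R = 0.000900/0.00102 = 0.881.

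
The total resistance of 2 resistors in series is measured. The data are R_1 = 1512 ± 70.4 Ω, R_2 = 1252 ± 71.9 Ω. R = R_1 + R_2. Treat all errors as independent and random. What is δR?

101 Ω

Each term contributes (cᵢ δxᵢ)² to (δR)²:
  (δR_1)² = 4960;  (δR_2)² = 5170
δR = √(10100) = 101 Ω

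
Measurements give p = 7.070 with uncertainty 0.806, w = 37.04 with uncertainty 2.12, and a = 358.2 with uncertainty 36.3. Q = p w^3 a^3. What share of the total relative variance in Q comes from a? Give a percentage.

(δQ/Q)² = (1·δp/p)² + (3·δw/w)² + (3·δa/a)²
  p term: (1×0.114)² = 0.0130
  w term: (3×0.0572)² = 0.0295
  a term: (3×0.101)² = 0.0924
Total = 0.135. Share from a = 0.0924/0.135 = 0.685.

68.5%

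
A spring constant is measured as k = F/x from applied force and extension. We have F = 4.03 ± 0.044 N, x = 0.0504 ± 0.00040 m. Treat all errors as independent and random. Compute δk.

1.08 N/m

Each factor contributes (exponent × relative error)² to (δk/k)²:
  (1·δF/F)² = (1×0.0109)² = 0.000119;  (-1·δx/x)² = (-1×0.00794)² = 6.3e-05
δk/k = √(0.000182) = 0.0135
k = 80.0 N/m, so δk = 0.0135 × 80.0 = 1.08 N/m.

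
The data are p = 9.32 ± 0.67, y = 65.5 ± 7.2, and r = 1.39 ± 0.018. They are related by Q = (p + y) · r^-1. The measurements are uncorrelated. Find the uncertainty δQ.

Let u = p + y = 74.8. δu = √(δp² + δy²) = √(0.449 + 51.8) = 7.23, so δu/u = 0.0966.
Q is then a monomial in u, r:
δQ/Q = √((δu/u)² + (-1·δr/r)²) = √(0.00934 + 0.000168) = 0.0975
Q = 53.8, so δQ = 0.0975 × 53.8 = 5.25.

5.25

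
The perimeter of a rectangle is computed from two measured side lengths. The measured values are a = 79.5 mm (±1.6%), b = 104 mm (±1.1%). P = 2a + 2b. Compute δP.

3.42 mm

For a sum/difference, combine absolute errors in quadrature:
  (2·δa)² = 6.47;  (2·δb)² = 5.23
δP = √(11.7) = 3.42 mm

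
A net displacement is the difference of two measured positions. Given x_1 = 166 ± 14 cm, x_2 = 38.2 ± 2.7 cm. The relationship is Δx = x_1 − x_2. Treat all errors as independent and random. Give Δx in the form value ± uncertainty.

128 ± 14.3 cm

Δx is a linear combination, so absolute uncertainties add in quadrature:
  (δx_1)² = 196;  (δx_2)² = 7.29
δΔx = √(203) = 14.3 cm
Δx = 128 cm.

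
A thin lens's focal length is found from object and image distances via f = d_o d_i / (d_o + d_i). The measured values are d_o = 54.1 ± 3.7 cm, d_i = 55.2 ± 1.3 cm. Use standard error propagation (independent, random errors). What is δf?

0.996 cm

∂f/∂d_o = (d_i/(d_o+d_i))² = 0.255;  ∂f/∂d_i = (d_o/(d_o+d_i))² = 0.245
δf = √((∂f/∂d_o · δd_o)² + (∂f/∂d_i · δd_i)²) = √(0.891 + 0.101) = 0.996 cm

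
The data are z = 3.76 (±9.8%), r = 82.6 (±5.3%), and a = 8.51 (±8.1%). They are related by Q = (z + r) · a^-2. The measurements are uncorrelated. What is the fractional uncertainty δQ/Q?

Let u = z + r = 86.4. δu = √(δz² + δr²) = √(0.136 + 19.2) = 4.39, so δu/u = 0.0509.
Q is then a monomial in u, a:
δQ/Q = √((δu/u)² + (-2·δa/a)²) = √(0.00259 + 0.0262) = 0.170

0.170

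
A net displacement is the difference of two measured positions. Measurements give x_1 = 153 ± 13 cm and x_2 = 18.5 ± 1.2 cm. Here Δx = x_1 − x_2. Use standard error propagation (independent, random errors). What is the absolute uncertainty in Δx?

Absolute uncertainties add in quadrature for a linear combination:
  (δx_1)² = 169;  (δx_2)² = 1.44
δΔx = √(170) = 13.1 cm

13.1 cm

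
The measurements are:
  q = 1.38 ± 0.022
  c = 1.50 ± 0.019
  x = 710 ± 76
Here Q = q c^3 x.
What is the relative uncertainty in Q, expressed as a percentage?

11.5%

Since Q is a product/quotient, work with relative uncertainties:
  (1·δq/q)² = (1×0.0159)² = 0.000254;  (3·δc/c)² = (3×0.0127)² = 0.00144;  (1·δx/x)² = (1×0.107)² = 0.0115
δQ/Q = √(0.0132) = 0.115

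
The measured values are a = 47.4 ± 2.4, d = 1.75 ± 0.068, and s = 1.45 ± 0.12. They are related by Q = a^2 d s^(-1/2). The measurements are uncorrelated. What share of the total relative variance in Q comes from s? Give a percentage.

(δQ/Q)² = (2·δa/a)² + (1·δd/d)² + (−½·δs/s)²
  a term: (2×0.0506)² = 0.0103
  d term: (1×0.0389)² = 0.00151
  s term: (-0.5×0.0828)² = 0.00171
Total = 0.0135. Share from s = 0.00171/0.0135 = 0.127.

12.7%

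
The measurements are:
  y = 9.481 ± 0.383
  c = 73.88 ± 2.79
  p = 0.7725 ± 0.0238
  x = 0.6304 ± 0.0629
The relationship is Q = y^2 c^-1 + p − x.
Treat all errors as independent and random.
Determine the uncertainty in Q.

Let w = y^2·c^-1 = 1.217. δw/w = √((2·δy/y)² + (-1·δc/c)²) = √(0.00653 + 0.00143) = 0.0892, so δw = 0.109.
Q = w + p − x: δQ = √(δw² + δp² + δx²) = √(0.0118 + 0.000566 + 0.00396) = 0.128

0.128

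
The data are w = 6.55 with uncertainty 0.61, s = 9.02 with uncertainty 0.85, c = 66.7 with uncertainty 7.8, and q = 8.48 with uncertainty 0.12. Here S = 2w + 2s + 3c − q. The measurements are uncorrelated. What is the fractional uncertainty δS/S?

Absolute uncertainties add in quadrature for a linear combination:
  (2·δw)² = 1.49;  (2·δs)² = 2.89;  (3·δc)² = 548;  (δq)² = 0.0144
δS = √(552) = 23.5
S = 223, so δS/S = 23.5/223 = 0.105.

0.105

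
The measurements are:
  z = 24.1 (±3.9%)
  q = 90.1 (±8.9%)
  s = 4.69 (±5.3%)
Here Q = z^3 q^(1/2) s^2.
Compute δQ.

4.79e+05

Products/powers → add relative errors in quadrature, weighted by exponent:
  (3·δz/z)² = (3×0.0390)² = 0.0137;  (½·δq/q)² = (0.5×0.0890)² = 0.00198;  (2·δs/s)² = (2×0.0530)² = 0.0112
δQ/Q = √(0.0269) = 0.164
Q = 2.92e+06, so δQ = 0.164 × 2.92e+06 = 4.79e+05.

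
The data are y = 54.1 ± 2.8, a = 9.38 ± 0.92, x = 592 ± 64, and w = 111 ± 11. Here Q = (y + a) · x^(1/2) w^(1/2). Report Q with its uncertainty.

16300 ± 1410

Let u = y + a = 63.5. δu = √(δy² + δa²) = √(7.84 + 0.846) = 2.95, so δu/u = 0.0464.
Q is then a monomial in u, x, w:
δQ/Q = √((δu/u)² + (½·δx/x)² + (½·δw/w)²) = √(0.00216 + 0.00292 + 0.00246) = 0.0868
Q = 16300, so δQ = 0.0868 × 16300 = 1410.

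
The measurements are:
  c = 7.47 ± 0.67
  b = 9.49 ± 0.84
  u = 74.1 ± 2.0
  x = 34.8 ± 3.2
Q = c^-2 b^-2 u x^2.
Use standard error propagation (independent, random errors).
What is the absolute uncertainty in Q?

Products/powers → add relative errors in quadrature, weighted by exponent:
  (-2·δc/c)² = (-2×0.0897)² = 0.0322;  (-2·δb/b)² = (-2×0.0885)² = 0.0313;  (1·δu/u)² = (1×0.0270)² = 0.000728;  (2·δx/x)² = (2×0.0920)² = 0.0338
δQ/Q = √(0.0981) = 0.313
Q = 17.9, so δQ = 0.313 × 17.9 = 5.59.

5.59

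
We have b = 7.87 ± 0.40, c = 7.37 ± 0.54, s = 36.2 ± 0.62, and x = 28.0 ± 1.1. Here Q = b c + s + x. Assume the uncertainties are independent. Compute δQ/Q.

Let p = b·c = 58.0. δp/p = √((1·δb/b)² + (1·δc/c)²) = √(0.00258 + 0.00537) = 0.0892, so δp = 5.17.
Q = p + s + x: δQ = √(δp² + δs² + δx²) = √(26.8 + 0.384 + 1.21) = 5.32
Q = 122, so δQ/Q = 5.32/122 = 0.0436.

0.0436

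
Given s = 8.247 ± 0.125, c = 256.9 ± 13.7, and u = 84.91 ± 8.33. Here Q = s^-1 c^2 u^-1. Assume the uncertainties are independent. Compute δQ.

Q is a product of powers, so relative uncertainties combine in quadrature:
  (-1·δs/s)² = (-1×0.0152)² = 0.000230;  (2·δc/c)² = (2×0.0533)² = 0.0114;  (-1·δu/u)² = (-1×0.0981)² = 0.00962
δQ/Q = √(0.0212) = 0.146
Q = 94.25, so δQ = 0.146 × 94.25 = 13.7.

13.7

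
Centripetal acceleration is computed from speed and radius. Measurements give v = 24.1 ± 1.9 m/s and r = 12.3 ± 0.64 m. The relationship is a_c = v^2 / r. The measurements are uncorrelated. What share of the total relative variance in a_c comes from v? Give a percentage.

90.2%

(δa_c/a_c)² = (2·δv/v)² + (-1·δr/r)²
  v term: (2×0.0788)² = 0.0249
  r term: (-1×0.0520)² = 0.00271
Total = 0.0276. Share from v = 0.0249/0.0276 = 0.902.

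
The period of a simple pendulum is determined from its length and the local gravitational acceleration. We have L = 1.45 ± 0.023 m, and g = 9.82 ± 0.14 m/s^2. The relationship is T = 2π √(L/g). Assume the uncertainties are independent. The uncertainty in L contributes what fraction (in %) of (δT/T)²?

55.3%

(δT/T)² = (½·δL/L)² + (−½·δg/g)²
  L term: (0.5×0.0159)² = 6.29e-05
  g term: (-0.5×0.0143)² = 5.08e-05
Total = 0.000114. Share from L = 6.29e-05/0.000114 = 0.553.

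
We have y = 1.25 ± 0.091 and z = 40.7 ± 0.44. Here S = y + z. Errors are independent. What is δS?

Absolute uncertainties add in quadrature for a linear combination:
  (δy)² = 0.00828;  (δz)² = 0.194
δS = √(0.202) = 0.449

0.449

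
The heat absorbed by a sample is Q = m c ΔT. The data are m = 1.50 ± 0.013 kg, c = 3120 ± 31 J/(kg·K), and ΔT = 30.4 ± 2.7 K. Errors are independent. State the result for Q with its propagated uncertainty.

(1.42 ± 0.128) × 10^5 J

For a monomial Q ∝ m, c, ΔT, fractional errors add in quadrature:
  (1·δm/m)² = (1×0.00867)² = 7.51e-05;  (1·δc/c)² = (1×0.00994)² = 9.87e-05;  (1·δΔT/ΔT)² = (1×0.0888)² = 0.00789
δQ/Q = √(0.00806) = 0.0898
Q = 1.42e+05 J, so δQ = 0.0898 × 1.42e+05 = 12800 J.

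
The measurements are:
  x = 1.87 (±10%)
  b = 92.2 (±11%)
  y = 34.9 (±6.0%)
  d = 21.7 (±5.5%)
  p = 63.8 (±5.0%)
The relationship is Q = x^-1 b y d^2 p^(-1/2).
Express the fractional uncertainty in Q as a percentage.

Q is a product of powers, so relative uncertainties combine in quadrature:
  (-1·δx/x)² = (-1×0.100)² = 0.0100;  (1·δb/b)² = (1×0.110)² = 0.0121;  (1·δy/y)² = (1×0.0600)² = 0.00360;  (2·δd/d)² = (2×0.0550)² = 0.0121;  (−½·δp/p)² = (-0.5×0.0500)² = 0.000625
δQ/Q = √(0.0384) = 0.196

19.6%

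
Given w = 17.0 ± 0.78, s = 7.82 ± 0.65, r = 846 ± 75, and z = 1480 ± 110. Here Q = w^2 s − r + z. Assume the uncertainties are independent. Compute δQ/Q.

Let p = w^2·s = 2260. δp/p = √((2·δw/w)² + (1·δs/s)²) = √(0.00842 + 0.00691) = 0.124, so δp = 280.
Q = p − r + z: δQ = √(δp² + δr² + δz²) = √(78300 + 5620 + 12100) = 310
Q = 2890, so δQ/Q = 310/2890 = 0.107.

0.107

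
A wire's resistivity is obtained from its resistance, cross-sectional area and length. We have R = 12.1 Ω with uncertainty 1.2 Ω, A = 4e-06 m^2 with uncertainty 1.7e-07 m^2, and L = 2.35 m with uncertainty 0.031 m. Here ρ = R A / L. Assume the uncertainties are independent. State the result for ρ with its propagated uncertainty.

Relative error in a monomial: (δρ/ρ)² = Σ (nᵢ · δxᵢ/xᵢ)².
  (1·δR/R)² = (1×0.0992)² = 0.00984;  (1·δA/A)² = (1×0.0425)² = 0.00181;  (-1·δL/L)² = (-1×0.0132)² = 0.000174
δρ/ρ = √(0.0118) = 0.109
ρ = 2.06e-05 Ω·m, so δρ = 0.109 × 2.06e-05 = 2.24e-06 Ω·m.

(2.06 ± 0.224) × 10^-5 Ω·m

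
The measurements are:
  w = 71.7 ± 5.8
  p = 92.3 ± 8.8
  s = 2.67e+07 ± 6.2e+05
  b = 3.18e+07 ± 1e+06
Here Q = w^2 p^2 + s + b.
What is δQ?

Let h = w^2·p^2 = 4.38e+07. δh/h = √((2·δw/w)² + (2·δp/p)²) = √(0.0262 + 0.0364) = 0.250, so δh = 1.1e+07.
Q = h + s + b: δQ = √(δh² + δs² + δb²) = √(1.2e+14 + 3.84e+11 + 1e+12) = 1.1e+07

1.1e+07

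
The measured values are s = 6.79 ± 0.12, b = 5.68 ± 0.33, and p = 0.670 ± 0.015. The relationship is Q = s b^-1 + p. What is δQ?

0.0741

Let w = s·b^-1 = 1.20. δw/w = √((1·δs/s)² + (-1·δb/b)²) = √(0.000312 + 0.00338) = 0.0607, so δw = 0.0726.
Q = w + p: δQ = √(δw² + δp²) = √(0.00527 + 0.000225) = 0.0741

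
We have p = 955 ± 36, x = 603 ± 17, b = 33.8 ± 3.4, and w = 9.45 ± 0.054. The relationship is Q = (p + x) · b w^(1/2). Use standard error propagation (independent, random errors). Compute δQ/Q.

Let u = p + x = 1560. δu = √(δp² + δx²) = √(1300 + 289) = 39.8, so δu/u = 0.0256.
Q is then a monomial in u, b, w:
δQ/Q = √((δu/u)² + (1·δb/b)² + (½·δw/w)²) = √(0.000653 + 0.0101 + 8.16e-06) = 0.104

0.104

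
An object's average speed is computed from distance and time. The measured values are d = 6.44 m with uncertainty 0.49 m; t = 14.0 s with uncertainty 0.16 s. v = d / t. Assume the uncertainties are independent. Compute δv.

0.0354 m/s

Each factor contributes (exponent × relative error)² to (δv/v)²:
  (1·δd/d)² = (1×0.0761)² = 0.00579;  (-1·δt/t)² = (-1×0.0114)² = 0.000131
δv/v = √(0.00592) = 0.0769
v = 0.460 m/s, so δv = 0.0769 × 0.460 = 0.0354 m/s.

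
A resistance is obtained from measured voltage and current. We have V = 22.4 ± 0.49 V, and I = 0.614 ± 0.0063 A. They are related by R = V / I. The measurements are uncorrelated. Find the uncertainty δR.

Each factor contributes (exponent × relative error)² to (δR/R)²:
  (1·δV/V)² = (1×0.0219)² = 0.000479;  (-1·δI/I)² = (-1×0.0103)² = 0.000105
δR/R = √(0.000584) = 0.0242
R = 36.5 Ω, so δR = 0.0242 × 36.5 = 0.881 Ω.

0.881 Ω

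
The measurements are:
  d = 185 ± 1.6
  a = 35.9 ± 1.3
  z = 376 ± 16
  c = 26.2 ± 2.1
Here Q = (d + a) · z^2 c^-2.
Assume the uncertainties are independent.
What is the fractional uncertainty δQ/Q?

Let u = d + a = 221. δu = √(δd² + δa²) = √(2.56 + 1.69) = 2.06, so δu/u = 0.00933.
Q is then a monomial in u, z, c:
δQ/Q = √((δu/u)² + (2·δz/z)² + (-2·δc/c)²) = √(8.71e-05 + 0.00724 + 0.0257) = 0.182

0.182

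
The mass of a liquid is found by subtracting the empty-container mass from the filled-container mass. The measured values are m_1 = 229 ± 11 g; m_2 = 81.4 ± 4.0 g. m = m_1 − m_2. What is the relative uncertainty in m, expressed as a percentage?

Sums and differences: (δm)² = Σ (cᵢ δxᵢ)².
  (δm_1)² = 121;  (δm_2)² = 16.0
δm = √(137) = 11.7 g
m = 148 g, so δm/m = 11.7/148 = 0.0793.

7.93%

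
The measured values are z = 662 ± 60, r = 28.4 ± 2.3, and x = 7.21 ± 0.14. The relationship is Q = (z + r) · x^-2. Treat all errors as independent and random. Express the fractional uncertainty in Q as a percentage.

Let u = z + r = 690. δu = √(δz² + δr²) = √(3600 + 5.29) = 60.0, so δu/u = 0.0870.
Q is then a monomial in u, x:
δQ/Q = √((δu/u)² + (-2·δx/x)²) = √(0.00756 + 0.00151) = 0.0952

9.52%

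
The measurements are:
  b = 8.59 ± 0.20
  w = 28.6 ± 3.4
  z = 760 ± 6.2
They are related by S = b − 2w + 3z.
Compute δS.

Sums and differences: (δS)² = Σ (cᵢ δxᵢ)².
  (δb)² = 0.0400;  (2·δw)² = 46.2;  (3·δz)² = 346
δS = √(392) = 19.8

19.8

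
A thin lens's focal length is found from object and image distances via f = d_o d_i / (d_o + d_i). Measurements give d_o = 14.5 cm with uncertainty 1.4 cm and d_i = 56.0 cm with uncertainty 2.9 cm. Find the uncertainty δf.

0.892 cm

∂f/∂d_o = (d_i/(d_o+d_i))² = 0.631;  ∂f/∂d_i = (d_o/(d_o+d_i))² = 0.0423
δf = √((∂f/∂d_o · δd_o)² + (∂f/∂d_i · δd_i)²) = √(0.780 + 0.0150) = 0.892 cm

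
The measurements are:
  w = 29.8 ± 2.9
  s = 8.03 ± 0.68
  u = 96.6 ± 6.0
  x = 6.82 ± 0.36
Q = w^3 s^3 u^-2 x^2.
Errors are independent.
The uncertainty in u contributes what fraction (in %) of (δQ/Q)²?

(δQ/Q)² = (3·δw/w)² + (3·δs/s)² + (-2·δu/u)² + (2·δx/x)²
  w term: (3×0.0973)² = 0.0852
  s term: (3×0.0847)² = 0.0645
  u term: (-2×0.0621)² = 0.0154
  x term: (2×0.0528)² = 0.0111
Total = 0.176. Share from u = 0.0154/0.176 = 0.0875.

8.75%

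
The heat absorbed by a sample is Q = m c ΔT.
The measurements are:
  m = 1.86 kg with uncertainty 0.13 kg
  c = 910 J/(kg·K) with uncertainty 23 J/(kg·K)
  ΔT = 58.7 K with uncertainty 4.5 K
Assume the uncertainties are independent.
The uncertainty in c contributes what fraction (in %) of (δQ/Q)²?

5.60%

(δQ/Q)² = (1·δm/m)² + (1·δc/c)² + (1·δΔT/ΔT)²
  m term: (1×0.0699)² = 0.00488
  c term: (1×0.0253)² = 0.000639
  ΔT term: (1×0.0767)² = 0.00588
Total = 0.0114. Share from c = 0.000639/0.0114 = 0.0560.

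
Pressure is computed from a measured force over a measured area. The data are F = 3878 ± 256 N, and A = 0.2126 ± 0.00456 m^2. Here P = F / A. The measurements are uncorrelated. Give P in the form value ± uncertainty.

P is a product of powers, so relative uncertainties combine in quadrature:
  (1·δF/F)² = (1×0.0660)² = 0.00436;  (-1·δA/A)² = (-1×0.0214)² = 0.000460
δP/P = √(0.00482) = 0.0694
P = 18240 Pa, so δP = 0.0694 × 18240 = 1270 Pa.

18240 ± 1270 Pa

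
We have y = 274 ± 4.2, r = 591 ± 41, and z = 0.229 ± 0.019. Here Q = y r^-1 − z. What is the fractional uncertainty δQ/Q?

0.162

Let p = y·r^-1 = 0.464. δp/p = √((1·δy/y)² + (-1·δr/r)²) = √(0.000235 + 0.00481) = 0.0710, so δp = 0.0329.
Q = p − z: δQ = √(δp² + δz²) = √(0.00108 + 0.000361) = 0.0380
Q = 0.235, so δQ/Q = 0.0380/0.235 = 0.162.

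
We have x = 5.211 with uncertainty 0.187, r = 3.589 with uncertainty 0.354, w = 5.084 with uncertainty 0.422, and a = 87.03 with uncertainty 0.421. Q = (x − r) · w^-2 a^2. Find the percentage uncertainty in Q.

Let u = x − r = 1.622. δu = √(δx² + δr²) = √(0.0350 + 0.125) = 0.400, so δu/u = 0.247.
Q is then a monomial in u, w, a:
δQ/Q = √((δu/u)² + (-2·δw/w)² + (2·δa/a)²) = √(0.0609 + 0.0276 + 9.36e-05) = 0.298

29.8%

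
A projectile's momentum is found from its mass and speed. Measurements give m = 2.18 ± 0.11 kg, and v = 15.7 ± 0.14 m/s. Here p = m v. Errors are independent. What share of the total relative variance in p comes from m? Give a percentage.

(δp/p)² = (1·δm/m)² + (1·δv/v)²
  m term: (1×0.0505)² = 0.00255
  v term: (1×0.00892)² = 7.95e-05
Total = 0.00263. Share from m = 0.00255/0.00263 = 0.970.

97.0%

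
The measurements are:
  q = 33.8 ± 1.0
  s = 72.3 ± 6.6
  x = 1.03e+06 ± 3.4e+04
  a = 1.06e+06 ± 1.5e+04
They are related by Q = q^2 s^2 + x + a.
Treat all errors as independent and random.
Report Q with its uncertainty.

Let p = q^2·s^2 = 5.97e+06. δp/p = √((2·δq/q)² + (2·δs/s)²) = √(0.00350 + 0.0333) = 0.192, so δp = 1.15e+06.
Q = p + x + a: δQ = √(δp² + δx² + δa²) = √(1.31e+12 + 1.16e+09 + 2.25e+08) = 1.15e+06
Q = 8.06e+06.

(8.06 ± 1.15) × 10^6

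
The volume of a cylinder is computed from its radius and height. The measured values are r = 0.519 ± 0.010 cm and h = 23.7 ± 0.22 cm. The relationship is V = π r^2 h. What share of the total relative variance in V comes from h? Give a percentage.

5.48%

(δV/V)² = (2·δr/r)² + (1·δh/h)²
  r term: (2×0.0193)² = 0.00148
  h term: (1×0.00928)² = 8.62e-05
Total = 0.00157. Share from h = 8.62e-05/0.00157 = 0.0548.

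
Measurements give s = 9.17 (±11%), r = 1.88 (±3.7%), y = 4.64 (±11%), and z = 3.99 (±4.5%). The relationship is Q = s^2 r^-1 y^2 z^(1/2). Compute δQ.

604

Each factor contributes (exponent × relative error)² to (δQ/Q)²:
  (2·δs/s)² = (2×0.110)² = 0.0484;  (-1·δr/r)² = (-1×0.0370)² = 0.00137;  (2·δy/y)² = (2×0.110)² = 0.0484;  (½·δz/z)² = (0.5×0.0450)² = 0.000506
δQ/Q = √(0.0987) = 0.314
Q = 1920, so δQ = 0.314 × 1920 = 604.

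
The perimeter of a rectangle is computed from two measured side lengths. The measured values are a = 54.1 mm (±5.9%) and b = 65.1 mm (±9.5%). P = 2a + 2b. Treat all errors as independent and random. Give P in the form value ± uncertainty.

Sums and differences: (δP)² = Σ (cᵢ δxᵢ)².
  (2·δa)² = 40.8;  (2·δb)² = 153
δP = √(194) = 13.9 mm
P = 238 mm.

238 ± 13.9 mm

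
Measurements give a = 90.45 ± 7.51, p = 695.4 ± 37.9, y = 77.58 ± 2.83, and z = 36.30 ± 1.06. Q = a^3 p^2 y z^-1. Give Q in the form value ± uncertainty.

Each factor contributes (exponent × relative error)² to (δQ/Q)²:
  (3·δa/a)² = (3×0.0830)² = 0.0620;  (2·δp/p)² = (2×0.0545)² = 0.0119;  (1·δy/y)² = (1×0.0365)² = 0.00133;  (-1·δz/z)² = (-1×0.0292)² = 0.000853
δQ/Q = √(0.0761) = 0.276
Q = 7.648e+11, so δQ = 0.276 × 7.648e+11 = 2.11e+11.

(7.648 ± 2.11) × 10^11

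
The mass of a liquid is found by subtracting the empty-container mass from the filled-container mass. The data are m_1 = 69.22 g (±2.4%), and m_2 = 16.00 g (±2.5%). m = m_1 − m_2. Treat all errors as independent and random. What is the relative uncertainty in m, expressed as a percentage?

Each term contributes (cᵢ δxᵢ)² to (δm)²:
  (δm_1)² = 2.76;  (δm_2)² = 0.160
δm = √(2.92) = 1.71 g
m = 53.22 g, so δm/m = 1.71/53.22 = 0.0321.

3.21%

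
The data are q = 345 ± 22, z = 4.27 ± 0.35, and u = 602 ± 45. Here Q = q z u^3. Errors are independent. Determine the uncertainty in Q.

Each factor contributes (exponent × relative error)² to (δQ/Q)²:
  (1·δq/q)² = (1×0.0638)² = 0.00407;  (1·δz/z)² = (1×0.0820)² = 0.00672;  (3·δu/u)² = (3×0.0748)² = 0.0503
δQ/Q = √(0.0611) = 0.247
Q = 3.21e+11, so δQ = 0.247 × 3.21e+11 = 7.94e+10.

7.94e+10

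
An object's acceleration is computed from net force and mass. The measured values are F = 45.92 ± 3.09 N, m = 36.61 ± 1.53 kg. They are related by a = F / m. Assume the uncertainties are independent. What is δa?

Each factor contributes (exponent × relative error)² to (δa/a)²:
  (1·δF/F)² = (1×0.0673)² = 0.00453;  (-1·δm/m)² = (-1×0.0418)² = 0.00175
δa/a = √(0.00627) = 0.0792
a = 1.254 m/s^2, so δa = 0.0792 × 1.254 = 0.0994 m/s^2.

0.0994 m/s^2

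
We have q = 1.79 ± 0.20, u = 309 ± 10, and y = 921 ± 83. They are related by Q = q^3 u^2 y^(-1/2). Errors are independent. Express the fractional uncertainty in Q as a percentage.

34.4%

Products/powers → add relative errors in quadrature, weighted by exponent:
  (3·δq/q)² = (3×0.112)² = 0.112;  (2·δu/u)² = (2×0.0324)² = 0.00419;  (−½·δy/y)² = (-0.5×0.0901)² = 0.00203
δQ/Q = √(0.119) = 0.344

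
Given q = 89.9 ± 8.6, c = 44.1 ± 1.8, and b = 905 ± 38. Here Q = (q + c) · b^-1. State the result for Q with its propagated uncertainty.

0.148 ± 0.0115

Let u = q + c = 134. δu = √(δq² + δc²) = √(74.0 + 3.24) = 8.79, so δu/u = 0.0656.
Q is then a monomial in u, b:
δQ/Q = √((δu/u)² + (-1·δb/b)²) = √(0.00430 + 0.00176) = 0.0779
Q = 0.148, so δQ = 0.0779 × 0.148 = 0.0115.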